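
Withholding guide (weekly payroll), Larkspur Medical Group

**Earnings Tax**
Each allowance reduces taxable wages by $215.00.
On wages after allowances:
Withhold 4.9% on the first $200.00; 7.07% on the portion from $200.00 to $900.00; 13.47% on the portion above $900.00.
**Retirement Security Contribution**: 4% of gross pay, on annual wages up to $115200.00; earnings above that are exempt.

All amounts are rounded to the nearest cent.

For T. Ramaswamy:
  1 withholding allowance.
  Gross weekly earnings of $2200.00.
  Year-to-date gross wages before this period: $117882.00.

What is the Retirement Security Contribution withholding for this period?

$0.00

Retirement Security Contribution: YTD $117882.00 ≥ cap $115200.00 → $0.00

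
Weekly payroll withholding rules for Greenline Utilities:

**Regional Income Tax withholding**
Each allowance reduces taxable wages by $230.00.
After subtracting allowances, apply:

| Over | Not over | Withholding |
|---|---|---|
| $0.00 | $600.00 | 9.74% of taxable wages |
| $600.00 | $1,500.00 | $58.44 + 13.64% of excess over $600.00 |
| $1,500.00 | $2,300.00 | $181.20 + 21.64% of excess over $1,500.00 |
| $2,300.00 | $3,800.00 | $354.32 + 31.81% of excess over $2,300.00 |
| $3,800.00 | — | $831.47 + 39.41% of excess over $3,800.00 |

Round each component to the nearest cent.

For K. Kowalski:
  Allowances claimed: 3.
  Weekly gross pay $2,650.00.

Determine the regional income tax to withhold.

$280.74

Regional Income Tax: taxable = $2,650.00 − 3×$230.00 = $1,960.00
  $181.20 + 21.64% × ($1,960.00 − $1,500.00) = $181.20 + 21.64% × $460.00 = $280.74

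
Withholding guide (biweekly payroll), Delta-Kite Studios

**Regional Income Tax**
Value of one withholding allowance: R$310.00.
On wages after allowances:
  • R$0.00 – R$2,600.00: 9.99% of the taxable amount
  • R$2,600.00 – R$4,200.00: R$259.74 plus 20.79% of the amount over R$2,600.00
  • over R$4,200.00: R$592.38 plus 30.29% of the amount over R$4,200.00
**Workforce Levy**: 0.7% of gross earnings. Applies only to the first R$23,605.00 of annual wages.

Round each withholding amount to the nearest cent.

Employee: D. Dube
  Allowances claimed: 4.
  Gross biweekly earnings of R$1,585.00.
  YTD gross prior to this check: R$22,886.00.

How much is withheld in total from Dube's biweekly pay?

Regional Income Tax: taxable = R$1,585.00 − 4×R$310.00 = R$345.00
  9.99% × R$345.00 = R$34.47
Workforce Levy: cap R$23,605.00 − YTD R$22,886.00 = R$719.00 subject; 0.7% × R$719.00 = R$5.03
Total: R$34.47 + R$5.03 = R$39.50

R$39.50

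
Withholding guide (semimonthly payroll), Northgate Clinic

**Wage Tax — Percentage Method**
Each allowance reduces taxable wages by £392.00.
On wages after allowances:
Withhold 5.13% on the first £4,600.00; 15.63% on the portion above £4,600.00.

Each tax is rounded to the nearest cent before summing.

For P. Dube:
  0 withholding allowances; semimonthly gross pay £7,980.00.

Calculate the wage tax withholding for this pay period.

£764.27

Wage Tax: taxable = £7,980.00
  £235.98 + 15.63% × (£7,980.00 − £4,600.00) = £235.98 + 15.63% × £3,380.00 = £764.27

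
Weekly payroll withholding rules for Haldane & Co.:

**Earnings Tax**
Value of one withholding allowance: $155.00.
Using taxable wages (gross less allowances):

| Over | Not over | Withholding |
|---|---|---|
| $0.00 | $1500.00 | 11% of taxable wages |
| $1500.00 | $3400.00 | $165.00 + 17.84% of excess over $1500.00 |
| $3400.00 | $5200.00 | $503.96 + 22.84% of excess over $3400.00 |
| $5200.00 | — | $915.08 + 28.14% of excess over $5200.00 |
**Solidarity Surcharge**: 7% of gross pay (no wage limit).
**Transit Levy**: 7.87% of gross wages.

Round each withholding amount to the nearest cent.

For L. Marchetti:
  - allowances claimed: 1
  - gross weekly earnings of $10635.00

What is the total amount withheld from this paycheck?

Earnings Tax: taxable = $10635.00 − 1×$155.00 = $10480.00
  $915.08 + 28.14% × ($10480.00 − $5200.00) = $915.08 + 28.14% × $5280.00 = $2400.87
Solidarity Surcharge: 7% × $10635.00 = $744.45
Transit Levy: 7.87% × $10635.00 = $836.97
Total: $2400.87 + $744.45 + $836.97 = $3982.29

$3982.29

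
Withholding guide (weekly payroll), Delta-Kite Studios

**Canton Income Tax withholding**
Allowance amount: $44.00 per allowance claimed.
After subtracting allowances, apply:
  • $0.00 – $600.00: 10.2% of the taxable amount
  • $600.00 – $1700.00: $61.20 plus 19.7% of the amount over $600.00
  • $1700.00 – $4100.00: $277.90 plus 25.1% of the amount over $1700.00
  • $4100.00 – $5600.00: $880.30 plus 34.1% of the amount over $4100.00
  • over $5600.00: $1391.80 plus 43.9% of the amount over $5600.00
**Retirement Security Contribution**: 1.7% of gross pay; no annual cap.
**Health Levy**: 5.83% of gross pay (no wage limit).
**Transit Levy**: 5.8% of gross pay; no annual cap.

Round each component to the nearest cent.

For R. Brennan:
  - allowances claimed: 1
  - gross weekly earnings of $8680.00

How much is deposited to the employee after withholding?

$4798.36

Canton Income Tax: taxable = $8680.00 − 1×$44.00 = $8636.00
  $1391.80 + 43.9% × ($8636.00 − $5600.00) = $1391.80 + 43.9% × $3036.00 = $2724.60
Retirement Security Contribution: 1.7% × $8680.00 = $147.56
Health Levy: 5.83% × $8680.00 = $506.04
Transit Levy: 5.8% × $8680.00 = $503.44
Total withheld: $2724.60 + $147.56 + $506.04 + $503.44 = $3881.64
Net pay: $8680.00 − $3881.64 = $4798.36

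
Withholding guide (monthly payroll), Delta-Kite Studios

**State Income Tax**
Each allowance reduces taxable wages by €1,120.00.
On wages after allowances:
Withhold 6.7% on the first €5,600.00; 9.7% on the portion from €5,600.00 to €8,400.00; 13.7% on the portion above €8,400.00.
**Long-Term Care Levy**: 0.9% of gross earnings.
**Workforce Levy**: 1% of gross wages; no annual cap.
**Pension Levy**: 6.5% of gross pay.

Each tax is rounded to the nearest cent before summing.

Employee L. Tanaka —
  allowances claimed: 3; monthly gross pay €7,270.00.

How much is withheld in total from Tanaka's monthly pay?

State Income Tax: taxable = €7,270.00 − 3×€1,120.00 = €3,910.00
  6.7% × €3,910.00 = €261.97
Long-Term Care Levy: 0.9% × €7,270.00 = €65.43
Workforce Levy: 1% × €7,270.00 = €72.70
Pension Levy: 6.5% × €7,270.00 = €472.55
Total: €261.97 + €65.43 + €72.70 + €472.55 = €872.65

€872.65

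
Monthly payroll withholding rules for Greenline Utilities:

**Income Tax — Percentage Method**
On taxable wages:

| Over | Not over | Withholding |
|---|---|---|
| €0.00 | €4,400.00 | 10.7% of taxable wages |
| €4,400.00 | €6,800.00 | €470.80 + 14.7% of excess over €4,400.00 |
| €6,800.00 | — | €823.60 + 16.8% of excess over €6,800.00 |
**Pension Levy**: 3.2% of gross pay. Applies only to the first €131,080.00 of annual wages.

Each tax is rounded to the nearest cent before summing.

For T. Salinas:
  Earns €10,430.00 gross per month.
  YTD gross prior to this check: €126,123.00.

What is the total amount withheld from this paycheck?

€1,592.06

Income Tax: taxable = €10,430.00
  €823.60 + 16.8% × (€10,430.00 − €6,800.00) = €823.60 + 16.8% × €3,630.00 = €1,433.44
Pension Levy: cap €131,080.00 − YTD €126,123.00 = €4,957.00 subject; 3.2% × €4,957.00 = €158.62
Total: €1,433.44 + €158.62 = €1,592.06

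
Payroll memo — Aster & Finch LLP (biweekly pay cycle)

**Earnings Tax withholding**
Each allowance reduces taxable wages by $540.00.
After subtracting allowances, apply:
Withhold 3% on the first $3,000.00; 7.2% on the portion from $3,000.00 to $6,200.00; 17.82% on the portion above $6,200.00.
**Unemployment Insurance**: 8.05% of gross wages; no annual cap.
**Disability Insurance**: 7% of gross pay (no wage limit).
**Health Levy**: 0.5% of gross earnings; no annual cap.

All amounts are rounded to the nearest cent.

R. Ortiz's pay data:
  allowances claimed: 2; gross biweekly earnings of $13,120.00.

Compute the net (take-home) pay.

$9,718.75

Earnings Tax: taxable = $13,120.00 − 2×$540.00 = $12,040.00
  $320.40 + 17.82% × ($12,040.00 − $6,200.00) = $320.40 + 17.82% × $5,840.00 = $1,361.09
Unemployment Insurance: 8.05% × $13,120.00 = $1,056.16
Disability Insurance: 7% × $13,120.00 = $918.40
Health Levy: 0.5% × $13,120.00 = $65.60
Total withheld: $1,361.09 + $1,056.16 + $918.40 + $65.60 = $3,401.25
Net pay: $13,120.00 − $3,401.25 = $9,718.75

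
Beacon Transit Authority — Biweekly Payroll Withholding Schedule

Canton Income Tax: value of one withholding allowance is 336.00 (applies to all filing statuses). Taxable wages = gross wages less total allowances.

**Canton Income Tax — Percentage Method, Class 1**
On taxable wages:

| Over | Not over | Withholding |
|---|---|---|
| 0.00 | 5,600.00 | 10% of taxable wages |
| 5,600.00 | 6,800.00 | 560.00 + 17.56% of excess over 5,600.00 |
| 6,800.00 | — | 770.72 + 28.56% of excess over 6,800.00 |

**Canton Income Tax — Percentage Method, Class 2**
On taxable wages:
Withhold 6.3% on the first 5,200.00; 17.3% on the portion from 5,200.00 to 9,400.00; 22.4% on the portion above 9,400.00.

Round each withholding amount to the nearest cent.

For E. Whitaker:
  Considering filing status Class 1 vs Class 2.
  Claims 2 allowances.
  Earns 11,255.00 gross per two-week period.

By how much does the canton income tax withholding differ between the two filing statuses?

Canton Income Tax (Class 1): taxable = 11,255.00 − 2×336.00 = 10,583.00
  770.72 + 28.56% × (10,583.00 − 6,800.00) = 770.72 + 28.56% × 3,783.00 = 1,851.14
Canton Income Tax (Class 2): taxable = 11,255.00 − 2×336.00 = 10,583.00
  1,054.20 + 22.4% × (10,583.00 − 9,400.00) = 1,054.20 + 22.4% × 1,183.00 = 1,319.19
Difference: |1,851.14 − 1,319.19| = 531.95 (higher under Class 1)

531.95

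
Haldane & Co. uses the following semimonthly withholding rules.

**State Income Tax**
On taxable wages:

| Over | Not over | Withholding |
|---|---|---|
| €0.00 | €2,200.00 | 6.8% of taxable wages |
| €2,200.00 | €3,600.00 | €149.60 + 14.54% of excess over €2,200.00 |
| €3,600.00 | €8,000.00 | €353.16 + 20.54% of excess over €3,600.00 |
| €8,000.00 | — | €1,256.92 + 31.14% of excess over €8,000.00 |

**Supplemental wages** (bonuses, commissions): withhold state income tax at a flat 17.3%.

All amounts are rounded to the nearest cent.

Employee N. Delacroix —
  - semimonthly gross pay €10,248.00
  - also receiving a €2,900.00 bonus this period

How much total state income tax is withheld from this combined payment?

State Income Tax: taxable = €10,248.00
  €1,256.92 + 31.14% × (€10,248.00 − €8,000.00) = €1,256.92 + 31.14% × €2,248.00 = €1,956.95
Supplemental (17.3% flat on bonus): 17.3% × €2,900.00 = €501.70
Total state income tax: €1,956.95 + €501.70 = €2,458.65

€2,458.65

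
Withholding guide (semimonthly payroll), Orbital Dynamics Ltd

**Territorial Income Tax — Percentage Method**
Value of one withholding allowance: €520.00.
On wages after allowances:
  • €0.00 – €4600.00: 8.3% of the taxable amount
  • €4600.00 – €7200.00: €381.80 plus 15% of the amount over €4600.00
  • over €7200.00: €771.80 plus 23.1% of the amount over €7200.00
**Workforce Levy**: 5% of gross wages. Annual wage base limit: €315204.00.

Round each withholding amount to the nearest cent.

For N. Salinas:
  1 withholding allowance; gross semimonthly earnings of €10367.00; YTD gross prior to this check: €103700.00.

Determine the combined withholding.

Territorial Income Tax: taxable = €10367.00 − 1×€520.00 = €9847.00
  €771.80 + 23.1% × (€9847.00 − €7200.00) = €771.80 + 23.1% × €2647.00 = €1383.26
Workforce Levy: 5% × €10367.00 = €518.35
Total: €1383.26 + €518.35 = €1901.61

€1901.61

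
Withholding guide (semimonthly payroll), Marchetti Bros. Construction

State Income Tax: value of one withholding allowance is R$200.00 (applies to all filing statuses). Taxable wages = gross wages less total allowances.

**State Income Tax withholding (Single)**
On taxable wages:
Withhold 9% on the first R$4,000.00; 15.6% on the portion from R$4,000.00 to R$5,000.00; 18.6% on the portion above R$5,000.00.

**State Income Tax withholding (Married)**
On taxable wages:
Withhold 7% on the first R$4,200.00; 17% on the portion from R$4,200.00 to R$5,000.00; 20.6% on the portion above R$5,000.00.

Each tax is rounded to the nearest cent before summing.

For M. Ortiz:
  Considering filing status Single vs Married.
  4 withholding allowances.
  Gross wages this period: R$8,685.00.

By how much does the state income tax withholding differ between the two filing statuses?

R$28.30

State Income Tax (Single): taxable = R$8,685.00 − 4×R$200.00 = R$7,885.00
  R$516.00 + 18.6% × (R$7,885.00 − R$5,000.00) = R$516.00 + 18.6% × R$2,885.00 = R$1,052.61
State Income Tax (Married): taxable = R$8,685.00 − 4×R$200.00 = R$7,885.00
  R$430.00 + 20.6% × (R$7,885.00 − R$5,000.00) = R$430.00 + 20.6% × R$2,885.00 = R$1,024.31
Difference: |R$1,052.61 − R$1,024.31| = R$28.30 (higher under Single)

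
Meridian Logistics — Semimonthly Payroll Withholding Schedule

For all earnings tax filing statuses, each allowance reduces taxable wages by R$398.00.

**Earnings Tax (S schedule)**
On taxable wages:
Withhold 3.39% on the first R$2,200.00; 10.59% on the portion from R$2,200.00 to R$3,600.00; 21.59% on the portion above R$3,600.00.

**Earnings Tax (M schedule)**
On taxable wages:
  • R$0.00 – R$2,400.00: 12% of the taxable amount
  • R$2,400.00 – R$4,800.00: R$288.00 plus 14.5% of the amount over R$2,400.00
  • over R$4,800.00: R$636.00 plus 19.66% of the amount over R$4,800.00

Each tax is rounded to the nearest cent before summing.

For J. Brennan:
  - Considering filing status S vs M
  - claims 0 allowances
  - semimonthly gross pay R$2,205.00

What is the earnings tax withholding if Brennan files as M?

R$264.60

Earnings Tax (M): taxable = R$2,205.00
  12% × R$2,205.00 = R$264.60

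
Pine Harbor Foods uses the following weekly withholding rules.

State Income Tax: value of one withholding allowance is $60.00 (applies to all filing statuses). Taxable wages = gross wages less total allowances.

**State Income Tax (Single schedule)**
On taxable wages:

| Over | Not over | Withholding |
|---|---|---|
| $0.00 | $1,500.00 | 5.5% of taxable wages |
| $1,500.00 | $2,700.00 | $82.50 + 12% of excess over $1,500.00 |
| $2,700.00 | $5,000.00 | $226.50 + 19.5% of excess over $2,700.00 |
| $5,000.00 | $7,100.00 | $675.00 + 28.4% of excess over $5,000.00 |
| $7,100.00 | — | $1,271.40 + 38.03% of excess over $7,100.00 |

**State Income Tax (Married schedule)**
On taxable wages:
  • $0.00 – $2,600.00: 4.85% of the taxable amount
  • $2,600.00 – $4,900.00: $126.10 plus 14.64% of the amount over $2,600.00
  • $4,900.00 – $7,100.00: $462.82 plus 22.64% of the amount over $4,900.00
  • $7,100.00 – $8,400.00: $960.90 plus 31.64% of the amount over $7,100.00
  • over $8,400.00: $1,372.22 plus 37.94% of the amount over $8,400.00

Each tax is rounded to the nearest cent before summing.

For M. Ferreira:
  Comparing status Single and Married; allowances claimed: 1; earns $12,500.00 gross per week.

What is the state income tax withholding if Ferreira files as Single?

State Income Tax (Single): taxable = $12,500.00 − 1×$60.00 = $12,440.00
  $1,271.40 + 38.03% × ($12,440.00 − $7,100.00) = $1,271.40 + 38.03% × $5,340.00 = $3,302.20

$3,302.20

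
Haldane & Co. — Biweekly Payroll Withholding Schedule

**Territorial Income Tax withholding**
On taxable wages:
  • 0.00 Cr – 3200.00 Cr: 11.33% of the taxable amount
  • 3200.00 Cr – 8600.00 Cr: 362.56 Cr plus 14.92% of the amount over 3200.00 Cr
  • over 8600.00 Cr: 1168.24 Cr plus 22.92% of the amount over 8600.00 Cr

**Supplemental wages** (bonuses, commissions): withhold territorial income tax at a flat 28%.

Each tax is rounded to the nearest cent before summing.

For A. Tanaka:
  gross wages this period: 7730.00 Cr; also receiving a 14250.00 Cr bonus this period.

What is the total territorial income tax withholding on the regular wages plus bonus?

Territorial Income Tax: taxable = 7730.00 Cr
  362.56 Cr + 14.92% × (7730.00 Cr − 3200.00 Cr) = 362.56 Cr + 14.92% × 4530.00 Cr = 1038.44 Cr
Supplemental (28% flat on bonus): 28% × 14250.00 Cr = 3990.00 Cr
Total territorial income tax: 1038.44 Cr + 3990.00 Cr = 5028.44 Cr

5028.44 Cr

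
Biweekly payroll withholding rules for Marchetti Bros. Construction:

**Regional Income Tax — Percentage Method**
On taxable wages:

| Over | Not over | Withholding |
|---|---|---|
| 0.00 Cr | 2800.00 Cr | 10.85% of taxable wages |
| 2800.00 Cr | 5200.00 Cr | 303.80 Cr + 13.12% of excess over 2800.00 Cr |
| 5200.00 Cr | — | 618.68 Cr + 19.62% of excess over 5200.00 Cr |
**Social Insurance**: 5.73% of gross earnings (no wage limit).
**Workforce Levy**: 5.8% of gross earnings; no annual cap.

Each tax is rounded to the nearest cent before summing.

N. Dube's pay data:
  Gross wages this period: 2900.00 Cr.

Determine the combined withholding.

651.29 Cr

Regional Income Tax: taxable = 2900.00 Cr
  303.80 Cr + 13.12% × (2900.00 Cr − 2800.00 Cr) = 303.80 Cr + 13.12% × 100.00 Cr = 316.92 Cr
Social Insurance: 5.73% × 2900.00 Cr = 166.17 Cr
Workforce Levy: 5.8% × 2900.00 Cr = 168.20 Cr
Total: 316.92 Cr + 166.17 Cr + 168.20 Cr = 651.29 Cr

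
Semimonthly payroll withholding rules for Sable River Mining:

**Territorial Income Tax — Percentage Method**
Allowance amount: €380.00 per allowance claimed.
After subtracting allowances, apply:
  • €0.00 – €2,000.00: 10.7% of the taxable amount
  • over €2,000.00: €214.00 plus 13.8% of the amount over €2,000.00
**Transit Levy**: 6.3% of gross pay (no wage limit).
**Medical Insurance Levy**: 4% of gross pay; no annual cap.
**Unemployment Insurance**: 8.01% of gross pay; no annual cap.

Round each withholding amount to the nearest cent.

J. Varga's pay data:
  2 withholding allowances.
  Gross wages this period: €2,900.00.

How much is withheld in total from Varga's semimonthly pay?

€764.31

Territorial Income Tax: taxable = €2,900.00 − 2×€380.00 = €2,140.00
  €214.00 + 13.8% × (€2,140.00 − €2,000.00) = €214.00 + 13.8% × €140.00 = €233.32
Transit Levy: 6.3% × €2,900.00 = €182.70
Medical Insurance Levy: 4% × €2,900.00 = €116.00
Unemployment Insurance: 8.01% × €2,900.00 = €232.29
Total: €233.32 + €182.70 + €116.00 + €232.29 = €764.31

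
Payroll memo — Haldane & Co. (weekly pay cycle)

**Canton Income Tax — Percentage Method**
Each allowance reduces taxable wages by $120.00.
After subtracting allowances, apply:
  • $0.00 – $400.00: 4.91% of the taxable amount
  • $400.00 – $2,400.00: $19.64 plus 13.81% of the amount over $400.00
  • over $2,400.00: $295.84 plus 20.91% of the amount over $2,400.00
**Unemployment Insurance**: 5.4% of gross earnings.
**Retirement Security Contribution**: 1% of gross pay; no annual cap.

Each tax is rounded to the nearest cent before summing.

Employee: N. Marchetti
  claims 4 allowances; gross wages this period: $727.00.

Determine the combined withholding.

Canton Income Tax: taxable = $727.00 − 4×$120.00 = $247.00
  4.91% × $247.00 = $12.13
Unemployment Insurance: 5.4% × $727.00 = $39.26
Retirement Security Contribution: 1% × $727.00 = $7.27
Total: $12.13 + $39.26 + $7.27 = $58.66

$58.66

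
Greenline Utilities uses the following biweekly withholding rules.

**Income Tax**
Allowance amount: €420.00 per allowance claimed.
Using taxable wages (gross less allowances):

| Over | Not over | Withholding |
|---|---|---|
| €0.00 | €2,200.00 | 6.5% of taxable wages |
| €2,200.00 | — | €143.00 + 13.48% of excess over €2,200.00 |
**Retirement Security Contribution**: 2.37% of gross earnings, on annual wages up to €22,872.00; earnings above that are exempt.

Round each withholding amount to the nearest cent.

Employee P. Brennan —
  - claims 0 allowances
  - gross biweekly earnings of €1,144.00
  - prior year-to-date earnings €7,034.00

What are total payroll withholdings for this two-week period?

€101.47

Income Tax: taxable = €1,144.00
  6.5% × €1,144.00 = €74.36
Retirement Security Contribution: 2.37% × €1,144.00 = €27.11
Total: €74.36 + €27.11 = €101.47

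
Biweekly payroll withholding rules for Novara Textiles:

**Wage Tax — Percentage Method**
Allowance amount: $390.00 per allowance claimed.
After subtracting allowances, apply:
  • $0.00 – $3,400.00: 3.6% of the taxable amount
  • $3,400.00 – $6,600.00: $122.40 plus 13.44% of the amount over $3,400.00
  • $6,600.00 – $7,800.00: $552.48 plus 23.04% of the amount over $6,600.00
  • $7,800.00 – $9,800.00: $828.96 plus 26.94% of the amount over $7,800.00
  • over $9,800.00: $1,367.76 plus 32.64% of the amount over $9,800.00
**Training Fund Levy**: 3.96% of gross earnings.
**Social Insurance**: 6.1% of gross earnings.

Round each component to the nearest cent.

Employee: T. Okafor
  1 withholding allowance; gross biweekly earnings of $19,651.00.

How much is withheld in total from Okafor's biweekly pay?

Wage Tax: taxable = $19,651.00 − 1×$390.00 = $19,261.00
  $1,367.76 + 32.64% × ($19,261.00 − $9,800.00) = $1,367.76 + 32.64% × $9,461.00 = $4,455.83
Training Fund Levy: 3.96% × $19,651.00 = $778.18
Social Insurance: 6.1% × $19,651.00 = $1,198.71
Total: $4,455.83 + $778.18 + $1,198.71 = $6,432.72

$6,432.72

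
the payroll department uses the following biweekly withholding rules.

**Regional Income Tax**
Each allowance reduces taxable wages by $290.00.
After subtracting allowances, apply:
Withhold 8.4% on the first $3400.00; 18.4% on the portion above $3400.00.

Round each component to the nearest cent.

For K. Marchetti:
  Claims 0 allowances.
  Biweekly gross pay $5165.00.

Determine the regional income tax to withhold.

$610.36

Regional Income Tax: taxable = $5165.00
  $285.60 + 18.4% × ($5165.00 − $3400.00) = $285.60 + 18.4% × $1765.00 = $610.36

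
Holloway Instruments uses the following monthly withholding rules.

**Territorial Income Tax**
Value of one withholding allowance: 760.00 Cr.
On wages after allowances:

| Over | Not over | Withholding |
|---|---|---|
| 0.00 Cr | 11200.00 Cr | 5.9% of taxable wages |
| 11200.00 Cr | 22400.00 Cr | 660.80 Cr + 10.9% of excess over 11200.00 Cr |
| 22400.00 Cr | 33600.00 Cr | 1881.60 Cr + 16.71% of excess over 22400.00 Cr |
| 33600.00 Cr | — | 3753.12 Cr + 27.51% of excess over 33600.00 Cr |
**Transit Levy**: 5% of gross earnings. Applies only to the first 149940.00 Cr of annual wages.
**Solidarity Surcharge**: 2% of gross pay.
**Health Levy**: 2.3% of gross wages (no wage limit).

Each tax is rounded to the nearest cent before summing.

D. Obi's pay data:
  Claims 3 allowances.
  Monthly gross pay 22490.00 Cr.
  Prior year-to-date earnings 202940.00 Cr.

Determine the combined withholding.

2609.96 Cr

Territorial Income Tax: taxable = 22490.00 Cr − 3×760.00 Cr = 20210.00 Cr
  660.80 Cr + 10.9% × (20210.00 Cr − 11200.00 Cr) = 660.80 Cr + 10.9% × 9010.00 Cr = 1642.89 Cr
Transit Levy: YTD 202940.00 Cr ≥ cap 149940.00 Cr → 0.00 Cr
Solidarity Surcharge: 2% × 22490.00 Cr = 449.80 Cr
Health Levy: 2.3% × 22490.00 Cr = 517.27 Cr
Total: 1642.89 Cr + 0.00 Cr + 449.80 Cr + 517.27 Cr = 2609.96 Cr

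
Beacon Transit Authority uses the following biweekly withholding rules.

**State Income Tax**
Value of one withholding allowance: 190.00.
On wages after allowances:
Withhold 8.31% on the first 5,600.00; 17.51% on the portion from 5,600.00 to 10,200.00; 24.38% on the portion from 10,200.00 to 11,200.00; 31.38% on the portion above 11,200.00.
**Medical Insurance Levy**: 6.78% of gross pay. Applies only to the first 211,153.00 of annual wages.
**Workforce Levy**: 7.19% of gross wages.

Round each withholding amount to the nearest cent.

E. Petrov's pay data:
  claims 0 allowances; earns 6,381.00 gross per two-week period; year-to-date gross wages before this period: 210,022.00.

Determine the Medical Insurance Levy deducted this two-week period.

76.68

Medical Insurance Levy: cap 211,153.00 − YTD 210,022.00 = 1,131.00 subject; 6.78% × 1,131.00 = 76.68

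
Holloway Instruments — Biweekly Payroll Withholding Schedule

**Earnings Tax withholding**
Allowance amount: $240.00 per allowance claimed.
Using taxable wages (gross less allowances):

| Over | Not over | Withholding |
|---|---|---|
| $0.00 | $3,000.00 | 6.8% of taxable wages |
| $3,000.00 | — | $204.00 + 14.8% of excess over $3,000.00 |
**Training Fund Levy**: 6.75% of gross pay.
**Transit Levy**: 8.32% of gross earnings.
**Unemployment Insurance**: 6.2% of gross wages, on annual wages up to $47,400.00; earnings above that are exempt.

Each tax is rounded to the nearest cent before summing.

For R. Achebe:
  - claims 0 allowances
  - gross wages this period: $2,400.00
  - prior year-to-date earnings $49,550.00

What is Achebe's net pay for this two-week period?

Earnings Tax: taxable = $2,400.00
  6.8% × $2,400.00 = $163.20
Training Fund Levy: 6.75% × $2,400.00 = $162.00
Transit Levy: 8.32% × $2,400.00 = $199.68
Unemployment Insurance: YTD $49,550.00 ≥ cap $47,400.00 → $0.00
Total withheld: $163.20 + $162.00 + $199.68 + $0.00 = $524.88
Net pay: $2,400.00 − $524.88 = $1,875.12

$1,875.12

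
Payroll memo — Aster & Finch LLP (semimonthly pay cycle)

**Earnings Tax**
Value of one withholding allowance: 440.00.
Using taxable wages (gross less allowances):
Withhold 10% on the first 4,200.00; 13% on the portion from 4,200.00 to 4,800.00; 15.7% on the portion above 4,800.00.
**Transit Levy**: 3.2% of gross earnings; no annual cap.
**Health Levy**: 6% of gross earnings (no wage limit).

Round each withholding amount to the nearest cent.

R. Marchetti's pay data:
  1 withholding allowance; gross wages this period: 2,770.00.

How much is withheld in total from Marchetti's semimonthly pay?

487.84

Earnings Tax: taxable = 2,770.00 − 1×440.00 = 2,330.00
  10% × 2,330.00 = 233.00
Transit Levy: 3.2% × 2,770.00 = 88.64
Health Levy: 6% × 2,770.00 = 166.20
Total: 233.00 + 88.64 + 166.20 = 487.84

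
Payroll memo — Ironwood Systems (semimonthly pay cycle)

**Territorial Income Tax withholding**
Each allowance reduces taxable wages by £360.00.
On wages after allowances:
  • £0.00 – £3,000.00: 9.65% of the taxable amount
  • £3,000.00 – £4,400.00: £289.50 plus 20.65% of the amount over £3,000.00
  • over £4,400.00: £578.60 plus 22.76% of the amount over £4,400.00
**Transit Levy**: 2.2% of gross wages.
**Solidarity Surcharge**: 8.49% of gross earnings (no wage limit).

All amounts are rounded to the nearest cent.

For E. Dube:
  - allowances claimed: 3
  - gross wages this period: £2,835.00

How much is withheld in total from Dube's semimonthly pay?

Territorial Income Tax: taxable = £2,835.00 − 3×£360.00 = £1,755.00
  9.65% × £1,755.00 = £169.36
Transit Levy: 2.2% × £2,835.00 = £62.37
Solidarity Surcharge: 8.49% × £2,835.00 = £240.69
Total: £169.36 + £62.37 + £240.69 = £472.42

£472.42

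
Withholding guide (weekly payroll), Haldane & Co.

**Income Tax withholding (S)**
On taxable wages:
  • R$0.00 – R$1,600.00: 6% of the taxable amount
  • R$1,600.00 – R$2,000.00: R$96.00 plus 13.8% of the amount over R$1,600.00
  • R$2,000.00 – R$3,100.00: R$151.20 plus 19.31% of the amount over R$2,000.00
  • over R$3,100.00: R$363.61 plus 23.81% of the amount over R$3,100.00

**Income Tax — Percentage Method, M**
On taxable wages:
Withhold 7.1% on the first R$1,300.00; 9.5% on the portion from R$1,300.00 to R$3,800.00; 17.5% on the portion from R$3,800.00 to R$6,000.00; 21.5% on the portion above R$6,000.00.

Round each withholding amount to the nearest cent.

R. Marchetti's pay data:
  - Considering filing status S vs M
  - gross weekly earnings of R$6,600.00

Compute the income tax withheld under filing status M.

R$843.80

Income Tax (M): taxable = R$6,600.00
  R$714.80 + 21.5% × (R$6,600.00 − R$6,000.00) = R$714.80 + 21.5% × R$600.00 = R$843.80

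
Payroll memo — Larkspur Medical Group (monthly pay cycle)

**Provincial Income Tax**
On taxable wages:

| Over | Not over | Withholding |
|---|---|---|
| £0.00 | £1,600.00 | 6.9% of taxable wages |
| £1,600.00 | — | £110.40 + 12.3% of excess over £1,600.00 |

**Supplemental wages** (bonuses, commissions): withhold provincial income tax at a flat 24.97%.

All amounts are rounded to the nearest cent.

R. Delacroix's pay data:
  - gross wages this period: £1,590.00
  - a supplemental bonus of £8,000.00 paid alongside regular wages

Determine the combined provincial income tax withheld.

£2,107.31

Provincial Income Tax: taxable = £1,590.00
  6.9% × £1,590.00 = £109.71
Supplemental (24.97% flat on bonus): 24.97% × £8,000.00 = £1,997.60
Total provincial income tax: £109.71 + £1,997.60 = £2,107.31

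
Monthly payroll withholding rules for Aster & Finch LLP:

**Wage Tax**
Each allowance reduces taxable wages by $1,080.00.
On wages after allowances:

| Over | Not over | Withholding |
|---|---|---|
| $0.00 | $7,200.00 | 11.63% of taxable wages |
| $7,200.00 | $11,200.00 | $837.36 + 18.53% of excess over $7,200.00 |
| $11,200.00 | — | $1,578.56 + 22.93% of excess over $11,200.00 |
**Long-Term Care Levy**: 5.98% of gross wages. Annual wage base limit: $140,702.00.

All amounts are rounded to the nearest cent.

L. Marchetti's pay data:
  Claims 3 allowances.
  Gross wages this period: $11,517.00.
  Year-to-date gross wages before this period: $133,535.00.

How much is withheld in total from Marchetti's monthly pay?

$1,465.52

Wage Tax: taxable = $11,517.00 − 3×$1,080.00 = $8,277.00
  $837.36 + 18.53% × ($8,277.00 − $7,200.00) = $837.36 + 18.53% × $1,077.00 = $1,036.93
Long-Term Care Levy: cap $140,702.00 − YTD $133,535.00 = $7,167.00 subject; 5.98% × $7,167.00 = $428.59
Total: $1,036.93 + $428.59 = $1,465.52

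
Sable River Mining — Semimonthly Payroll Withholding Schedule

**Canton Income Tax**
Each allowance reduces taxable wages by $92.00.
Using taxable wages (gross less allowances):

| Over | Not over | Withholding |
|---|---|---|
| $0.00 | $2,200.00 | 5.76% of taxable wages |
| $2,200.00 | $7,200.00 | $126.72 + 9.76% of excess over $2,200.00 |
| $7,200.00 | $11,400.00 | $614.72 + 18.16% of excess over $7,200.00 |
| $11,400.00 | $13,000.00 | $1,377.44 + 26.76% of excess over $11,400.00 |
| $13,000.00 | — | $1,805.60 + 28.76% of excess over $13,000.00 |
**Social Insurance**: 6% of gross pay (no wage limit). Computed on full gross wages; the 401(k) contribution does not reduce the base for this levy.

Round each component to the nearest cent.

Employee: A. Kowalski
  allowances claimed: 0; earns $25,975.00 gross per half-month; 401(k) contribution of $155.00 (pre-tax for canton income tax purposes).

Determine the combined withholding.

$7,051.13

Canton Income Tax: taxable = $25,975.00 − $155.00 = $25,820.00
  $1,805.60 + 28.76% × ($25,820.00 − $13,000.00) = $1,805.60 + 28.76% × $12,820.00 = $5,492.63
Social Insurance: 6% × $25,975.00 = $1,558.50
Total: $5,492.63 + $1,558.50 = $7,051.13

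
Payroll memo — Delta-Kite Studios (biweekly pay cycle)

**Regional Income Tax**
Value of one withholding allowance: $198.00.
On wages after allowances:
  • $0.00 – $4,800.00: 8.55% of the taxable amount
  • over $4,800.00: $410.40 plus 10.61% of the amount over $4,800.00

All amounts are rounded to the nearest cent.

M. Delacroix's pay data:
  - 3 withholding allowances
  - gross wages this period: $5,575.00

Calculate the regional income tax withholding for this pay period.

Regional Income Tax: taxable = $5,575.00 − 3×$198.00 = $4,981.00
  $410.40 + 10.61% × ($4,981.00 − $4,800.00) = $410.40 + 10.61% × $181.00 = $429.60

$429.60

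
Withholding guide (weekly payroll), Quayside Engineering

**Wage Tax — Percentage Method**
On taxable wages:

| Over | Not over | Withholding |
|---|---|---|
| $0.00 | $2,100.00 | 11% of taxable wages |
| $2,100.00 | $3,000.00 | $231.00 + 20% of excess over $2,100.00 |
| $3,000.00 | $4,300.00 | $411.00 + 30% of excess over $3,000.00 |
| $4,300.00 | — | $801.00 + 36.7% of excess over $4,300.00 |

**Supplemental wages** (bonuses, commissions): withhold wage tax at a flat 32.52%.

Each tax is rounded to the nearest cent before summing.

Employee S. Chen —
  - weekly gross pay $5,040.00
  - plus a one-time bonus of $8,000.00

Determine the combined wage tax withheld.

Wage Tax: taxable = $5,040.00
  $801.00 + 36.7% × ($5,040.00 − $4,300.00) = $801.00 + 36.7% × $740.00 = $1,072.58
Supplemental (32.52% flat on bonus): 32.52% × $8,000.00 = $2,601.60
Total wage tax: $1,072.58 + $2,601.60 = $3,674.18

$3,674.18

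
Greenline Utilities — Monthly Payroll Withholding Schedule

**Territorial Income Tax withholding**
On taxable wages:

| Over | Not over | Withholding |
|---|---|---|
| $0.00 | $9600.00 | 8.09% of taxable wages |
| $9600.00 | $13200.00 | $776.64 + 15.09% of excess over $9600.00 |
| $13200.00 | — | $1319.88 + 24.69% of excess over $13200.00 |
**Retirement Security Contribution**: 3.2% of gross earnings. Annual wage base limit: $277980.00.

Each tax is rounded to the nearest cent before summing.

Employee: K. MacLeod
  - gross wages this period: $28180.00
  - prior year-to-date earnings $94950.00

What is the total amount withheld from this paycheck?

Territorial Income Tax: taxable = $28180.00
  $1319.88 + 24.69% × ($28180.00 − $13200.00) = $1319.88 + 24.69% × $14980.00 = $5018.44
Retirement Security Contribution: 3.2% × $28180.00 = $901.76
Total: $5018.44 + $901.76 = $5920.20

$5920.20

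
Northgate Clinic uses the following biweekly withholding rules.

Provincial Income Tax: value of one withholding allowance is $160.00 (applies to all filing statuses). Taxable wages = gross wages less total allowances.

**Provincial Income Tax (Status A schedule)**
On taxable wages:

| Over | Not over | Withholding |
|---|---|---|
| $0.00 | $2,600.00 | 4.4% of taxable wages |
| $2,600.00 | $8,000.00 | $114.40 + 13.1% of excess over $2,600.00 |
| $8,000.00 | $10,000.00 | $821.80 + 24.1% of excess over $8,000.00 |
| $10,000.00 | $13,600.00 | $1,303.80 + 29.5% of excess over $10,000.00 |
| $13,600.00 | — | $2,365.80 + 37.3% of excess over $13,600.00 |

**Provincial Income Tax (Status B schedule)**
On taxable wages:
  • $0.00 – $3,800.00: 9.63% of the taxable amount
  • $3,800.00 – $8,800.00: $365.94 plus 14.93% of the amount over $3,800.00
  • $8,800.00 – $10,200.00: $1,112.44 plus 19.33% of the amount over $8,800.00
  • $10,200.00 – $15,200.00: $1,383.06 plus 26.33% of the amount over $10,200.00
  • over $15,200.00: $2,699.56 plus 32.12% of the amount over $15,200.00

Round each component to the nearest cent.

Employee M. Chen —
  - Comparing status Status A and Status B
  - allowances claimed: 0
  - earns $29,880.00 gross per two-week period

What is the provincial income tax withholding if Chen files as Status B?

$7,414.78

Provincial Income Tax (Status B): taxable = $29,880.00
  $2,699.56 + 32.12% × ($29,880.00 − $15,200.00) = $2,699.56 + 32.12% × $14,680.00 = $7,414.78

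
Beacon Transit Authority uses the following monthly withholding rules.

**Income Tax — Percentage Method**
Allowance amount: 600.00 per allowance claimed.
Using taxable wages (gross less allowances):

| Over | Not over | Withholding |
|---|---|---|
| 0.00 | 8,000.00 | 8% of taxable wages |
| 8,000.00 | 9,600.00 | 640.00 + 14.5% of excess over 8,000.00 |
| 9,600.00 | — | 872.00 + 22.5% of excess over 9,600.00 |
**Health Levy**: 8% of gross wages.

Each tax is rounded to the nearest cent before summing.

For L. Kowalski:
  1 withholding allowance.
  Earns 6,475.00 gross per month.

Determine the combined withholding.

988.00

Income Tax: taxable = 6,475.00 − 1×600.00 = 5,875.00
  8% × 5,875.00 = 470.00
Health Levy: 8% × 6,475.00 = 518.00
Total: 470.00 + 518.00 = 988.00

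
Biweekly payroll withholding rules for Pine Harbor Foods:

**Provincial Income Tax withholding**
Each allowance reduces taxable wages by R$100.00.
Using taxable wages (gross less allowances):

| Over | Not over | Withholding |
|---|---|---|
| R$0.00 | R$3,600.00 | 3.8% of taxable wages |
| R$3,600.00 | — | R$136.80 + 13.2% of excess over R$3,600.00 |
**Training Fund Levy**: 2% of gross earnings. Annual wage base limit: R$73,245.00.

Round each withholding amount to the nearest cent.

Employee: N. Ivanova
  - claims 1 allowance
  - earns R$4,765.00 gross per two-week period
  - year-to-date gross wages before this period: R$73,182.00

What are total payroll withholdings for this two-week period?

Provincial Income Tax: taxable = R$4,765.00 − 1×R$100.00 = R$4,665.00
  R$136.80 + 13.2% × (R$4,665.00 − R$3,600.00) = R$136.80 + 13.2% × R$1,065.00 = R$277.38
Training Fund Levy: cap R$73,245.00 − YTD R$73,182.00 = R$63.00 subject; 2% × R$63.00 = R$1.26
Total: R$277.38 + R$1.26 = R$278.64

R$278.64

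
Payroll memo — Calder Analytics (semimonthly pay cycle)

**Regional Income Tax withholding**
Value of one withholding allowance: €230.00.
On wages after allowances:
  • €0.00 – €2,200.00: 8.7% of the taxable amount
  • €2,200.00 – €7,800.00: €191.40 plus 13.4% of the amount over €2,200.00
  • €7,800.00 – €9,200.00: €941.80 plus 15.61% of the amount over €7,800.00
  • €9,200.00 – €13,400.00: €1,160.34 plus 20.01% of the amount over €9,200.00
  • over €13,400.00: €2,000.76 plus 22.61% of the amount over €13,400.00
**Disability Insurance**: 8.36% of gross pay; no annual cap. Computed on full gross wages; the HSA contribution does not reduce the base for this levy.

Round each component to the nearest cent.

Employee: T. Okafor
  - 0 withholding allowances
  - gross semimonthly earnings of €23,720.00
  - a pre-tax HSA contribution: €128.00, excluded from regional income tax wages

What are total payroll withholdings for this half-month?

€6,288.16

Regional Income Tax: taxable = €23,720.00 − €128.00 = €23,592.00
  €2,000.76 + 22.61% × (€23,592.00 − €13,400.00) = €2,000.76 + 22.61% × €10,192.00 = €4,305.17
Disability Insurance: 8.36% × €23,720.00 = €1,982.99
Total: €4,305.17 + €1,982.99 = €6,288.16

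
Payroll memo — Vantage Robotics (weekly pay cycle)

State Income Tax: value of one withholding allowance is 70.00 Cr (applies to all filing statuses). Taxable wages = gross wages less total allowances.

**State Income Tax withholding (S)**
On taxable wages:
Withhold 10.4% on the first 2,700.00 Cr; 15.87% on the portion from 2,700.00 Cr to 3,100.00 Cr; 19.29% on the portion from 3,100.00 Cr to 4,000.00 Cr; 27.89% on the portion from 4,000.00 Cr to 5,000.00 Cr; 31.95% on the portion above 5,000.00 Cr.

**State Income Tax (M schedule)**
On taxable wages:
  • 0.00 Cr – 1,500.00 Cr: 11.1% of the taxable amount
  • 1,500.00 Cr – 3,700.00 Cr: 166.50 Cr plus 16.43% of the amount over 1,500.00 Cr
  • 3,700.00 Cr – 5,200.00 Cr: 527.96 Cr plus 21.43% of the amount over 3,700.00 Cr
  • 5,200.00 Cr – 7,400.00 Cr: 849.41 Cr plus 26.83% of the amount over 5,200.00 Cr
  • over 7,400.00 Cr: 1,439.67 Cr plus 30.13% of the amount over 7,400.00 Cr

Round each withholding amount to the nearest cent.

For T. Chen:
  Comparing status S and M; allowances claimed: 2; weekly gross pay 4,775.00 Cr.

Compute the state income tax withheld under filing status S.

State Income Tax (S): taxable = 4,775.00 Cr − 2×70.00 Cr = 4,635.00 Cr
  517.89 Cr + 27.89% × (4,635.00 Cr − 4,000.00 Cr) = 517.89 Cr + 27.89% × 635.00 Cr = 694.99 Cr

694.99 Cr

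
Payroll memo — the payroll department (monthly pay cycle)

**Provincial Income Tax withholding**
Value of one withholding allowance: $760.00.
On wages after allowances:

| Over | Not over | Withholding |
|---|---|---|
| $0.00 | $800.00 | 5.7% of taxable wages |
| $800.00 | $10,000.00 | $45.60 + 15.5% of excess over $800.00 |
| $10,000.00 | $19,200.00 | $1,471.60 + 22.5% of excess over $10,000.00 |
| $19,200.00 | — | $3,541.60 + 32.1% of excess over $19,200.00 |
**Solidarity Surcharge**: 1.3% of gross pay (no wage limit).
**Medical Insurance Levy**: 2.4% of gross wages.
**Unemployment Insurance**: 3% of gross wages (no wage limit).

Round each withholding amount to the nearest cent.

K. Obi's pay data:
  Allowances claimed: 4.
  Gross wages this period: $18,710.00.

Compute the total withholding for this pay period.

$4,000.92

Provincial Income Tax: taxable = $18,710.00 − 4×$760.00 = $15,670.00
  $1,471.60 + 22.5% × ($15,670.00 − $10,000.00) = $1,471.60 + 22.5% × $5,670.00 = $2,747.35
Solidarity Surcharge: 1.3% × $18,710.00 = $243.23
Medical Insurance Levy: 2.4% × $18,710.00 = $449.04
Unemployment Insurance: 3% × $18,710.00 = $561.30
Total: $2,747.35 + $243.23 + $449.04 + $561.30 = $4,000.92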